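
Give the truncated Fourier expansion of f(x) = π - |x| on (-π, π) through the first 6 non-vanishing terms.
4·cos(x)/π + 4·cos(3·x)/(9·π) + 4·cos(5·x)/(25·π) + 4·cos(7·x)/(49·π) + 4·cos(9·x)/(81·π) + π/2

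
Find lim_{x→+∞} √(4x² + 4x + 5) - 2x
As x → +∞: multiply by the conjugate to get (4x+5)/(√(4x²+4x+5)+2x); the denominator ~ 4x, so the limit is 4/4 = 1.
Limit = 1.

Final answer: 1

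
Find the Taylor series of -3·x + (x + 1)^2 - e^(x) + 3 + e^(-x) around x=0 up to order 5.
-x^5/60 - x^3/3 + x^2 - 3·x + 4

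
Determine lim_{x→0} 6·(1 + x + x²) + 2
Direct substitution at x = 0 gives 8.

Final answer: 8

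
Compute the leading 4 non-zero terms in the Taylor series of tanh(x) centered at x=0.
-17·x^7/315 + 2·x^5/15 - x^3/3 + x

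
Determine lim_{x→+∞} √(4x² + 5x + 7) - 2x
As x → +∞: multiply by the conjugate to get (5x+7)/(√(4x²+5x+7)+2x); the denominator ~ 4x, so the limit is 5/4.
Limit = 5/4.

Final answer: 5/4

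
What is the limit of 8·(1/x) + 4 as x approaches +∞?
Evaluate the dominant behaviour as x → +∞; each term tends to a finite value or vanishes.
Limit = 4.

Final answer: 4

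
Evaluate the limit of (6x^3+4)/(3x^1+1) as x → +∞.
This is an ∞/∞ indeterminate form as x → +∞.
Divide numerator and denominator by x^3 and let the lower-order terms vanish; the numerator's degree 3 exceeds the denominator's degree 1, so the quotient diverges.
Limit = ∞.

Final answer: ∞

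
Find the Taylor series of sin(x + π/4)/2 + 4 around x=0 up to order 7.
-√(2)·x^7/20160 - √(2)·x^6/2880 + √(2)·x^5/480 + √(2)·x^4/96 - √(2)·x^3/24 - √(2)·x^2/8 + √(2)·x/4 + √(2)/4 + 4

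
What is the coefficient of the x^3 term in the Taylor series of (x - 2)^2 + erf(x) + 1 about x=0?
Expand to order 3: (x - 2)^2 + erf(x) + 1 = -2·x^3/(3·√(π)) + x^2 + x·(-4 + 2/√(π)) + 5 + O(x^4).
The coefficient of x^3 is -2/(3·√(π)).

Final answer: -2/(3·√(π))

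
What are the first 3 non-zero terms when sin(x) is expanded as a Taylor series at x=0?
x^5/120 - x^3/6 + x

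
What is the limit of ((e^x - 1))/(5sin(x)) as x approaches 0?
Both numerator and denominator → 0 as x → 0; this is a 0/0 indeterminate form.
Expand each to leading order near x = 0: numerator ~ x, denominator ~ 5·x.
The limit of the ratio is 1/5.

Final answer: 1/5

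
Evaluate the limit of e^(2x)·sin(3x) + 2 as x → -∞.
Evaluate the dominant behaviour as x → -∞; each term tends to a finite value or vanishes.
Limit = 2.

Final answer: 2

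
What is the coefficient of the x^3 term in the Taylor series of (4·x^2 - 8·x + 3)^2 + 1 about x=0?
Expand to order 3: (4·x^2 - 8·x + 3)^2 + 1 = -64·x^3 + 88·x^2 - 48·x + 10 + O(x^4).
The coefficient of x^3 is -64.

Final answer: -64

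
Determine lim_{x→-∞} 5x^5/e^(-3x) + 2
The quotient is an ∞/∞ indeterminate form as x → -∞.
Compare growth rates of the dominant terms (exponentials ≫ polynomials ≫ logarithms), or apply L'Hôpital's rule; the quotient → 0.
Adding the constant: 0 + 2 = 2. Limit = 2.

Final answer: 2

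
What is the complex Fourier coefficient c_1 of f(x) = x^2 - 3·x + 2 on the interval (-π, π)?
Compute the real Fourier coefficients first: a_1 = -4, b_1 = -6.
Then c_1 = (a_1 − i·b_1)/2 = -2 + 3·i.

Final answer: -2 + 3·i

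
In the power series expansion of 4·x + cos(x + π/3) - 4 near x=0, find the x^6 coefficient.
Expand to order 6: 4·x + cos(x + π/3) - 4 = -x^6/1440 - √(3)·x^5/240 + x^4/48 + √(3)·x^3/12 - x^2/4 + x·(4 - √(3)/2) - 7/2 + O(x^7).
The coefficient of x^6 is -1/1440.

Final answer: -1/1440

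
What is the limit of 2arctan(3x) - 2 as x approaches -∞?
Evaluate the dominant behaviour as x → -∞; each term tends to a finite value or vanishes.
Limit = -π - 2.

Final answer: -π - 2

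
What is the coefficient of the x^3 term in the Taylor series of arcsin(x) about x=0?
Expand to order 3: arcsin(x) = x^3/6 + x + O(x^4).
The coefficient of x^3 is 1/6.

Final answer: 1/6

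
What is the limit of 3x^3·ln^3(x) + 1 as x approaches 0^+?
The product is a 0·∞ indeterminate form at x → 0⁺.
Rewrite the product as 3·ln^3(x) / x^(-3) and apply L'Hôpital, or use the standard hierarchy x^(-3) ≫ |ln x|^3 as x → 0⁺.
The indeterminate product → 0, so the limit = 1.

Final answer: 1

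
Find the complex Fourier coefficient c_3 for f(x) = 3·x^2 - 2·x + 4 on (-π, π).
Compute the real Fourier coefficients first: a_3 = -4/3, b_3 = -4/3.
Then c_3 = (a_3 − i·b_3)/2 = -2/3 + 2·i/3.

Final answer: -2/3 + 2·i/3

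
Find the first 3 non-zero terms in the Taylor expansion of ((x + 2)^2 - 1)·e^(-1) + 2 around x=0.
x^2·e^(-1) + 4·x·e^(-1) + 3·e^(-1) + 2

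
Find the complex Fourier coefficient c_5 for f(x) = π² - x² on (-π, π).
Compute the real Fourier coefficients first: a_5 = 4/25, b_5 = 0.
Then c_5 = (a_5 − i·b_5)/2 = 2/25.

Final answer: 2/25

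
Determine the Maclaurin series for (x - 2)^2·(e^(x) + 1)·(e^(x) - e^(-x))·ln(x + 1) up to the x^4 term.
12·x^4 - 16·x^3 + 16·x^2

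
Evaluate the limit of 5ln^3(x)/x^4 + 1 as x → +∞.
The quotient is an ∞/∞ indeterminate form as x → +∞.
The polynomial denominator x^4 dominates the logarithmic numerator (any positive power of x ≫ ln^3(x) as x → ∞), so the quotient → 0.
Adding the constant: 0 + 1 = 1. Limit = 1.

Final answer: 1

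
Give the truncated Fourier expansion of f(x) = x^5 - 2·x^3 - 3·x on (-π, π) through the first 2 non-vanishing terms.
(-44·π^2 + 2·π^4 + 258)·sin(x) + (-π^4 - 15/2 + 7·π^2)·sin(2·x)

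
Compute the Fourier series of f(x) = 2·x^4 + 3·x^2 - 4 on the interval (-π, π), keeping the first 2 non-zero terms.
(84 - 16·π^2)·cos(x) - 4 + π^2 + 2·π^4/5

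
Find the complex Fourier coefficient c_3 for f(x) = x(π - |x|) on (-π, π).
Compute the real Fourier coefficients first: a_3 = 0, b_3 = 8/(27·π).
Then c_3 = (a_3 − i·b_3)/2 = -4·i/(27·π).

Final answer: -4·i/(27·π)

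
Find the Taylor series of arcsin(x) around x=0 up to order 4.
x^3/6 + x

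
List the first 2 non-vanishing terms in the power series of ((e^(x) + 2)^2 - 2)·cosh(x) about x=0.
6·x + 7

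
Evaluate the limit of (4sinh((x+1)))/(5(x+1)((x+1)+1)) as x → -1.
Both numerator and denominator → 0 as x → -1; this is a 0/0 indeterminate form.
Expand each to leading order near x = -1: numerator ~ 4·(x + 1), denominator ~ 5·(x + 1).
The limit of the ratio is 4/5.

Final answer: 4/5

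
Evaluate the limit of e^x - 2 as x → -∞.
Evaluate the dominant behaviour as x → -∞; each term tends to a finite value or vanishes.
Limit = -2.

Final answer: -2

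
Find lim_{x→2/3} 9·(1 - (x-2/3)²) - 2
Direct substitution at x = 2/3 gives 7.

Final answer: 7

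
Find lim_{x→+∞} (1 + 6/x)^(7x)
As x → +∞: write (1 + 6/x)^(7x) = ((1 + 6/x)^x)^7 → (e^6)^7 = e^42.
Limit = e^(42).

Final answer: e^(42)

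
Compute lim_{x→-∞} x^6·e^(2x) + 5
The product is a 0·∞ indeterminate form at x → -∞.
Rewrite the product as x^6 / e^(-2x) (an ∞/∞ form) and apply L'Hôpital, or use the standard hierarchy e^(2|x|) ≫ |x^6| as x → -∞.
The indeterminate product → 0, so the limit = 5.

Final answer: 5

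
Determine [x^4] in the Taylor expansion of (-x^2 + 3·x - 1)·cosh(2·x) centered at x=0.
Expand to order 4: (-x^2 + 3·x - 1)·cosh(2·x) = -8·x^4/3 + 6·x^3 - 3·x^2 + 3·x - 1 + O(x^5).
The coefficient of x^4 is -8/3.

Final answer: -8/3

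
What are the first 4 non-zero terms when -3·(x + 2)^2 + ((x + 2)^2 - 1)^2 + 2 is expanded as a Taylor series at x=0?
8·x^3 + 19·x^2 + 12·x - 1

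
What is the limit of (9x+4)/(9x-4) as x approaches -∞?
Evaluate the dominant behaviour as x → -∞; each term tends to a finite value or vanishes.
Limit = 1.

Final answer: 1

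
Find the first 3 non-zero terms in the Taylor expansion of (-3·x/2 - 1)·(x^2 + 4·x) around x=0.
-3·x^3/2 - 7·x^2 - 4·x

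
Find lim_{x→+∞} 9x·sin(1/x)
As x → +∞: let u = 1/x → 0⁺; then 9·x·sin(1/x) = 9·1·sin(u)/u → 9·1·1 = 9.
Limit = 9.

Final answer: 9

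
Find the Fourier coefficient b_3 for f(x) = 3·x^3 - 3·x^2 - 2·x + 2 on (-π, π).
b_3 = (1/π) ∫_{-π}^{π} f(x)·sin(3x) dx.
Evaluate the integral (use parity and integration by parts as needed): b_3 = -8/3 + 2·π^2.

Final answer: -8/3 + 2·π^2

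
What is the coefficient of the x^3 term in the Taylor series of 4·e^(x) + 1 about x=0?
Expand to order 3: 4·e^(x) + 1 = 2·x^3/3 + 2·x^2 + 4·x + 5 + O(x^4).
The coefficient of x^3 is 2/3.

Final answer: 2/3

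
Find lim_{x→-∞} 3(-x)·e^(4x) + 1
The product is a 0·∞ indeterminate form at x → -∞.
Rewrite the product as 3(-x) / e^(-4x) (an ∞/∞ form) and apply L'Hôpital, or use the standard hierarchy e^(4|x|) ≫ |(-x)| as x → -∞.
The indeterminate product → 0, so the limit = 1.

Final answer: 1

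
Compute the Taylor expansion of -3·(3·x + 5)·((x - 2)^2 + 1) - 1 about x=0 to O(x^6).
-9·x^3 + 21·x^2 + 15·x - 76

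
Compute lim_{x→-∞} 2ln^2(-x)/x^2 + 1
The quotient is an ∞/∞ indeterminate form as x → -∞.
Compare growth rates of the dominant terms (exponentials ≫ polynomials ≫ logarithms), or apply L'Hôpital's rule; the quotient → 0.
Adding the constant: 0 + 1 = 1. Limit = 1.

Final answer: 1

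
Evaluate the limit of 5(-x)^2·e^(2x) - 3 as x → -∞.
The product is a 0·∞ indeterminate form at x → -∞.
Rewrite the product as 5(-x)^2 / e^(-2x) (an ∞/∞ form) and apply L'Hôpital, or use the standard hierarchy e^(2|x|) ≫ |(-x)^2| as x → -∞.
The indeterminate product → 0, so the limit = -3.

Final answer: -3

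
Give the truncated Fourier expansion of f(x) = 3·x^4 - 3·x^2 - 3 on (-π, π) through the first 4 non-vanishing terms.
(156 - 24·π^2)·cos(x) + (-12 + 6·π^2)·cos(2·x) + (28/9 - 8·π^2/3)·cos(3·x) - π^2 - 3 + 3·π^4/5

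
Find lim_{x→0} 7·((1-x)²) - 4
Direct substitution at x = 0 gives 3.

Final answer: 3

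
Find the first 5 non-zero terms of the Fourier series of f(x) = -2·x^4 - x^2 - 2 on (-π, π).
(-92 + 16·π^2)·cos(x) + (5 - 4·π^2)·cos(2·x) + (-20/27 + 16·π^2/9)·cos(3·x) + (1/8 - π^2)·cos(4·x) - 2·π^4/5 - π^2/3 - 2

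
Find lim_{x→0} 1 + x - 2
Direct substitution at x = 0 gives -1.

Final answer: -1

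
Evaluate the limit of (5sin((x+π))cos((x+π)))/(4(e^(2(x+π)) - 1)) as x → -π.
Both numerator and denominator → 0 as x → -π; this is a 0/0 indeterminate form.
Expand each to leading order near x = -π: numerator ~ 5·(x + π), denominator ~ 8·(x + π).
The limit of the ratio is 5/8.

Final answer: 5/8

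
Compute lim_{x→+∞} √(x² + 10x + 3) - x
This is an ∞ − ∞ indeterminate form.
Multiply and divide by the conjugate √(x²+10x + 3) + x; the x² terms cancel, leaving (10x + 3)/(√(x²+10x + 3)+x) → 10/2 = 5.
Limit = 5.

Final answer: 5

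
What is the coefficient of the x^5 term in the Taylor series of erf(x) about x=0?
Expand to order 5: erf(x) = x^5/(5·√(π)) - 2·x^3/(3·√(π)) + 2·x/√(π) + O(x^6).
The coefficient of x^5 is 1/(5·√(π)).

Final answer: 1/(5·√(π))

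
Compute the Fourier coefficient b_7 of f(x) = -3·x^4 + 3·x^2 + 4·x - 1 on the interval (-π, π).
b_7 = (1/π) ∫_{-π}^{π} f(x)·sin(7x) dx.
Evaluate the integral (use parity and integration by parts as needed): b_7 = 8/7.

Final answer: 8/7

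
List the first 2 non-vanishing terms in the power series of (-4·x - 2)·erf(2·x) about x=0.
-16·x^2/√(π) - 8·x/√(π)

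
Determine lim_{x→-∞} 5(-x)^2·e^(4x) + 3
The product is a 0·∞ indeterminate form at x → -∞.
Rewrite the product as 5(-x)^2 / e^(-4x) (an ∞/∞ form) and apply L'Hôpital, or use the standard hierarchy e^(4|x|) ≫ |(-x)^2| as x → -∞.
The indeterminate product → 0, so the limit = 3.

Final answer: 3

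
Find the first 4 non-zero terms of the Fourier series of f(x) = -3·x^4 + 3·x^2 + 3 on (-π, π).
(-156 + 24·π^2)·cos(x) + (12 - 6·π^2)·cos(2·x) + (-28/9 + 8·π^2/3)·cos(3·x) - 3·π^4/5 + 3 + π^2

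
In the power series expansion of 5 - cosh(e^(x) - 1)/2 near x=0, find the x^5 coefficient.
Expand to order 5: 5 - cosh(e^(x) - 1)/2 = -5·x^5/48 - x^4/6 - x^3/4 - x^2/4 + 9/2 + O(x^6).
The coefficient of x^5 is -5/48.

Final answer: -5/48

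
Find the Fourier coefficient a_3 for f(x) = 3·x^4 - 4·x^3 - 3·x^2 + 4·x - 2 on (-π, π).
a_3 = (1/π) ∫_{-π}^{π} f(x)·cos(3x) dx.
Evaluate the integral (use parity and integration by parts as needed): a_3 = 28/9 - 8·π^2/3.

Final answer: 28/9 - 8·π^2/3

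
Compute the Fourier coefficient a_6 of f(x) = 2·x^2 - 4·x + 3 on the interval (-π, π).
a_6 = (1/π) ∫_{-π}^{π} f(x)·cos(6x) dx.
Evaluate the integral (use parity and integration by parts as needed): a_6 = 2/9.

Final answer: 2/9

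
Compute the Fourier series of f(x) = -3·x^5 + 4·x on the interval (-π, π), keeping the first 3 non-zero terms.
(-712 - 6·π^4 + 120·π^2)·sin(x) + (-15·π^2 + 37/2 + 3·π^4)·sin(2·x) + (-2·π^4 - 8/27 + 40·π^2/9)·sin(3·x)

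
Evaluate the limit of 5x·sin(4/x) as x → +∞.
As x → +∞: let u = 4/x → 0⁺; then 5·x·sin(4/x) = 5·4·sin(u)/u → 5·4·1 = 20.
Limit = 20.

Final answer: 20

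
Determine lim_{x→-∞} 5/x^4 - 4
Evaluate the dominant behaviour as x → -∞; each term tends to a finite value or vanishes.
Limit = -4.

Final answer: -4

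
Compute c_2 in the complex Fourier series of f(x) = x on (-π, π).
Compute the real Fourier coefficients first: a_2 = 0, b_2 = -1.
Then c_2 = (a_2 − i·b_2)/2 = i/2.

Final answer: i/2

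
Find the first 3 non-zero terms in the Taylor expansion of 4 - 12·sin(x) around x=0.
2·x^3 - 12·x + 4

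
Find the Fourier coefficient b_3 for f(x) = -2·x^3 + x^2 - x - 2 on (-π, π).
b_3 = (1/π) ∫_{-π}^{π} f(x)·sin(3x) dx.
Evaluate the integral (use parity and integration by parts as needed): b_3 = 2/9 - 4·π^2/3.

Final answer: 2/9 - 4·π^2/3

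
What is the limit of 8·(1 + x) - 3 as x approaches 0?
Direct substitution at x = 0 gives 5.

Final answer: 5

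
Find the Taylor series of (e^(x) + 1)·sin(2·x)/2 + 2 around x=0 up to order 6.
11·x^6/360 - x^5/40 - x^4/2 - 5·x^3/6 + x^2 + 2·x + 2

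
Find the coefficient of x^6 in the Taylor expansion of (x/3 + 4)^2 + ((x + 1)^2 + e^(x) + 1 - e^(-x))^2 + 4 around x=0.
Expand to order 6: (x/3 + 4)^2 + ((x + 1)^2 + e^(x) + 1 - e^(-x))^2 + 4 = 11·x^6/45 + 11·x^5/15 + 11·x^4/3 + 28·x^3/3 + 181·x^2/9 + 56·x/3 + 24 + O(x^7).
The coefficient of x^6 is 11/45.

Final answer: 11/45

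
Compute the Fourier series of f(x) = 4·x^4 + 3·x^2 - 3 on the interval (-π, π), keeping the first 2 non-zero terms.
(180 - 32·π^2)·cos(x) - 3 + π^2 + 4·π^4/5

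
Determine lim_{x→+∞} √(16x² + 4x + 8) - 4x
As x → +∞: multiply by the conjugate to get (4x+8)/(√(16x²+4x+8)+4x); the denominator ~ 8x, so the limit is 4/8 = 1/2.
Limit = 1/2.

Final answer: 1/2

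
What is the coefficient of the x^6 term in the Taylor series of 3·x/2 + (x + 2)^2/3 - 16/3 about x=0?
Expand to order 6: 3·x/2 + (x + 2)^2/3 - 16/3 = x^2/3 + 17·x/6 - 4 + O(x^7).
The coefficient of x^6 is 0.

Final answer: 0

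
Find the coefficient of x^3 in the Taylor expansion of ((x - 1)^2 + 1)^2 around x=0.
Expand to order 3: ((x - 1)^2 + 1)^2 = -4·x^3 + 8·x^2 - 8·x + 4 + O(x^4).
The coefficient of x^3 is -4.

Final answer: -4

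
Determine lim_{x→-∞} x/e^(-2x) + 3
The quotient is an ∞/∞ indeterminate form as x → -∞.
Compare growth rates of the dominant terms (exponentials ≫ polynomials ≫ logarithms), or apply L'Hôpital's rule; the quotient → 0.
Adding the constant: 0 + 3 = 3. Limit = 3.

Final answer: 3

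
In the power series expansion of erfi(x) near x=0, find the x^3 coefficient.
Expand to order 3: erfi(x) = 2·x^3/(3·√(π)) + 2·x/√(π) + O(x^4).
The coefficient of x^3 is 2/(3·√(π)).

Final answer: 2/(3·√(π))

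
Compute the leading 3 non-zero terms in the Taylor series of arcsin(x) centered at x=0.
3·x^5/40 + x^3/6 + x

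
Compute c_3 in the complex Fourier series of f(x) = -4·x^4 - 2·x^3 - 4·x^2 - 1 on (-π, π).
Compute the real Fourier coefficients first: a_3 = -16/27 + 32·π^2/9, b_3 = 8/9 - 4·π^2/3.
Then c_3 = (a_3 − i·b_3)/2 = -8/27 + 16·π^2/9 - 4·i/9 + 2·i·π^2/3.

Final answer: -8/27 + 16·π^2/9 - 4·i/9 + 2·i·π^2/3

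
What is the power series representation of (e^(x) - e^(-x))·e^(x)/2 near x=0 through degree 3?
2·x^3/3 + x^2 + x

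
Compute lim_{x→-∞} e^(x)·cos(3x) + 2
Evaluate the dominant behaviour as x → -∞; each term tends to a finite value or vanishes.
Limit = 2.

Final answer: 2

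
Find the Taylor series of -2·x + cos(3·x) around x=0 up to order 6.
-81·x^6/80 + 27·x^4/8 - 9·x^2/2 - 2·x + 1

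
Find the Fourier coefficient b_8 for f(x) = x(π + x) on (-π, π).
b_8 = (1/π) ∫_{-π}^{π} f(x)·sin(8x) dx.
Evaluate the integral (use parity and integration by parts as needed): b_8 = -π/4.

Final answer: -π/4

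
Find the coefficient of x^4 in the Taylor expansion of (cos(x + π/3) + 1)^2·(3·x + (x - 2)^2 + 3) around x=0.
Expand to order 4: (cos(x + π/3) + 1)^2·(3·x + (x - 2)^2 + 3) = x^4·(-7/8 - √(3)/2) + 2·√(3)·x^3 + x^2·(9/4 + 3·√(3)/2) + x·(-21·√(3)/2 - 9/4) + 63/4 + O(x^5).
The coefficient of x^4 is -7/8 - √(3)/2.

Final answer: -7/8 - √(3)/2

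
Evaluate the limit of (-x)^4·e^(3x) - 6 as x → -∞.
The product is a 0·∞ indeterminate form at x → -∞.
Rewrite the product as (-x)^4 / e^(-3x) (an ∞/∞ form) and apply L'Hôpital, or use the standard hierarchy e^(3|x|) ≫ |(-x)^4| as x → -∞.
The indeterminate product → 0, so the limit = -6.

Final answer: -6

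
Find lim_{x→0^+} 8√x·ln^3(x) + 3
The product is a 0·∞ indeterminate form at x → 0⁺.
Rewrite the product as 8·ln^3(x) / x^(-1/2) and apply L'Hôpital, or use the standard hierarchy x^(-1/2) ≫ |ln x|^3 as x → 0⁺.
The indeterminate product → 0, so the limit = 3.

Final answer: 3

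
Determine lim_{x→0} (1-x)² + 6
Direct substitution at x = 0 gives 7.

Final answer: 7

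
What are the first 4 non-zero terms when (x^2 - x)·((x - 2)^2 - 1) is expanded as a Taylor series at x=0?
x^4 - 5·x^3 + 7·x^2 - 3·x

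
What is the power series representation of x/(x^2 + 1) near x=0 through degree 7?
-x^7 + x^5 - x^3 + x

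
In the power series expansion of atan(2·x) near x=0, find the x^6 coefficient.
Expand to order 6: atan(2·x) = 32·x^5/5 - 8·x^3/3 + 2·x + O(x^7).
The coefficient of x^6 is 0.

Final answer: 0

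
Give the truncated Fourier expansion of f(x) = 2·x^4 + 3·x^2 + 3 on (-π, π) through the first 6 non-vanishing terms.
(84 - 16·π^2)·cos(x) + (-3 + 4·π^2)·cos(2·x) + (-16·π^2/9 - 4/27)·cos(3·x) + (3/8 + π^2)·cos(4·x) + (-16·π^2/25 - 204/625)·cos(5·x) + 3 + π^2 + 2·π^4/5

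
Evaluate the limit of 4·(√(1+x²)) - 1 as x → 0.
Direct substitution at x = 0 gives 3.

Final answer: 3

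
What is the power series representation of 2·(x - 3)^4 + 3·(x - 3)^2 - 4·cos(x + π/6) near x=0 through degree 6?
√(3)·x^6/360 + x^5/60 + x^4·(2 - √(3)/12) - 73·x^3/3 + x^2·(√(3) + 111) - 232·x - 2·√(3) + 189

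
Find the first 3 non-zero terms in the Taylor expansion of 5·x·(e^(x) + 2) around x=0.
5·x^3/2 + 5·x^2 + 15·x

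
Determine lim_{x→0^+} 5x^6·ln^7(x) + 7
The product is a 0·∞ indeterminate form at x → 0⁺.
Rewrite the product as 5·ln^7(x) / x^(-6) and apply L'Hôpital, or use the standard hierarchy x^(-6) ≫ |ln x|^7 as x → 0⁺.
The indeterminate product → 0, so the limit = 7.

Final answer: 7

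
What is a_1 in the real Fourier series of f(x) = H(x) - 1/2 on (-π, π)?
a_1 = (1/π) ∫_{-π}^{π} f(x)·cos(1x) dx.
Evaluate the integral (use parity and integration by parts as needed): a_1 = 0.

Final answer: 0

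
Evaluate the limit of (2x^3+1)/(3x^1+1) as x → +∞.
This is an ∞/∞ indeterminate form as x → +∞.
Divide numerator and denominator by x^3 and let the lower-order terms vanish; the numerator's degree 3 exceeds the denominator's degree 1, so the quotient diverges.
Limit = ∞.

Final answer: ∞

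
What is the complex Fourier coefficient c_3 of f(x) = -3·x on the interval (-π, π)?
Compute the real Fourier coefficients first: a_3 = 0, b_3 = -2.
Then c_3 = (a_3 − i·b_3)/2 = i.

Final answer: i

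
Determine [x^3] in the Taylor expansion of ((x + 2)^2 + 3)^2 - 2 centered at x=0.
Expand to order 3: ((x + 2)^2 + 3)^2 - 2 = 8·x^3 + 30·x^2 + 56·x + 47 + O(x^4).
The coefficient of x^3 is 8.

Final answer: 8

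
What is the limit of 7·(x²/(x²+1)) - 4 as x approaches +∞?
Evaluate the dominant behaviour as x → +∞; each term tends to a finite value or vanishes.
Limit = 3.

Final answer: 3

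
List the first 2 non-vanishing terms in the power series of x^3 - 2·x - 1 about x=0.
-2·x - 1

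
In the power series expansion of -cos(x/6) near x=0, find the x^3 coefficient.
Expand to order 3: -cos(x/6) = x^2/72 - 1 + O(x^4).
The coefficient of x^3 is 0.

Final answer: 0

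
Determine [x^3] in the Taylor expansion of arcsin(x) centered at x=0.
Expand to order 3: arcsin(x) = x^3/6 + x + O(x^4).
The coefficient of x^3 is 1/6.

Final answer: 1/6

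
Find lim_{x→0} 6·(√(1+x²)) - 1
Direct substitution at x = 0 gives 5.

Final answer: 5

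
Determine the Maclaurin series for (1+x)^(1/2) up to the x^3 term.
x^3/16 - x^2/8 + x/2 + 1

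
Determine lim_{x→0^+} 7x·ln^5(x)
This is a 0·∞ indeterminate form at x → 0⁺.
Rewrite the product as 7·ln^5(x) / x^(-1) and apply L'Hôpital, or use the standard hierarchy x^(-1) ≫ |ln x|^5 as x → 0⁺.
The indeterminate product → 0, so the limit = 0.

Final answer: 0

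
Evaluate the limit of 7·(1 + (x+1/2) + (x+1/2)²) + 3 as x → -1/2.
Direct substitution at x = -1/2 gives 10.

Final answer: 10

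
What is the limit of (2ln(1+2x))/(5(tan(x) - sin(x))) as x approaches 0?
Both numerator and denominator → 0 as x → 0; this is a 0/0 indeterminate form.
Expand each to leading order near x = 0: numerator ~ 4·x, denominator ~ 5·x^3/2.
The limit of the ratio is ∞.

Final answer: ∞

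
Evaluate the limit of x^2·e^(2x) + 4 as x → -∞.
The product is a 0·∞ indeterminate form at x → -∞.
Rewrite the product as x^2 / e^(-2x) (an ∞/∞ form) and apply L'Hôpital, or use the standard hierarchy e^(2|x|) ≫ |x^2| as x → -∞.
The indeterminate product → 0, so the limit = 4.

Final answer: 4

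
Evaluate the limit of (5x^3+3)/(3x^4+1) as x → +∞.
This is an ∞/∞ indeterminate form as x → +∞.
Divide numerator and denominator by x^4 and let the lower-order terms vanish; the numerator's degree 3 is below the denominator's degree 4, so the quotient → 0.
Limit = 0.

Final answer: 0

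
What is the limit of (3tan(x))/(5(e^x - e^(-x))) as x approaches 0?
Both numerator and denominator → 0 as x → 0; this is a 0/0 indeterminate form.
Expand each to leading order near x = 0: numerator ~ 3·x, denominator ~ 10·x.
The limit of the ratio is 3/10.

Final answer: 3/10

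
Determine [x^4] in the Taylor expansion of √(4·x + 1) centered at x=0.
Expand to order 4: √(4·x + 1) = -10·x^4 + 4·x^3 - 2·x^2 + 2·x + 1 + O(x^5).
The coefficient of x^4 is -10.

Final answer: -10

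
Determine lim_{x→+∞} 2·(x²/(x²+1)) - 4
Evaluate the dominant behaviour as x → +∞; each term tends to a finite value or vanishes.
Limit = -2.

Final answer: -2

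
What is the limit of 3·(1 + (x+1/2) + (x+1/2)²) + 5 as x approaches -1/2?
Direct substitution at x = -1/2 gives 8.

Final answer: 8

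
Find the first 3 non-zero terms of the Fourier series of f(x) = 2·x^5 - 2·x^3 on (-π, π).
(-84·π^2 + 4·π^4 + 504)·sin(x) + (-2·π^4 - 18 + 12·π^2)·sin(2·x) + (-116·π^2/27 + 232/81 + 4·π^4/3)·sin(3·x)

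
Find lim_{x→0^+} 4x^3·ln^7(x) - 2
The product is a 0·∞ indeterminate form at x → 0⁺.
Rewrite the product as 4·ln^7(x) / x^(-3) and apply L'Hôpital, or use the standard hierarchy x^(-3) ≫ |ln x|^7 as x → 0⁺.
The indeterminate product → 0, so the limit = -2.

Final answer: -2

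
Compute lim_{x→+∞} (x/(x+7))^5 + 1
As x → +∞: x/(x+7) = 1/(1 + 7/x) → 1, and the 5th power of a limit-1 base also → 1; with the additive constant, 1 + 1 = 2.
Limit = 2.

Final answer: 2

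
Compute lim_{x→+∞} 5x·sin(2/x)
As x → +∞: let u = 2/x → 0⁺; then 5·x·sin(2/x) = 5·2·sin(u)/u → 5·2·1 = 10.
Limit = 10.

Final answer: 10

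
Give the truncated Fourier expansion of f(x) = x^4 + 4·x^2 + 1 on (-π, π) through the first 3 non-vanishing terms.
(32 - 8·π^2)·cos(x) + (1 + 2·π^2)·cos(2·x) + 1 + 4·π^2/3 + π^4/5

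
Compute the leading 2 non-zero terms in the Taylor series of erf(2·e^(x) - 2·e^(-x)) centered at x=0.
-124·x^3/(3·√(π)) + 8·x/√(π)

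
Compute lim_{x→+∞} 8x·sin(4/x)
As x → +∞: let u = 4/x → 0⁺; then 8·x·sin(4/x) = 8·4·sin(u)/u → 8·4·1 = 32.
Limit = 32.

Final answer: 32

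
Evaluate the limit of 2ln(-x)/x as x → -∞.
This is an ∞/∞ indeterminate form as x → -∞.
Compare growth rates of the dominant terms (exponentials ≫ polynomials ≫ logarithms), or apply L'Hôpital's rule; the quotient → 0.
Limit = 0.

Final answer: 0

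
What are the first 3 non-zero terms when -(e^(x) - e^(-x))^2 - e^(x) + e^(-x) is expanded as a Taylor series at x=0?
-x^3/3 - 4·x^2 - 2·x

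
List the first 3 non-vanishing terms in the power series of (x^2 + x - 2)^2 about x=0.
-3·x^2 - 4·x + 4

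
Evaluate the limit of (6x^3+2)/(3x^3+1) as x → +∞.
This is an ∞/∞ indeterminate form as x → +∞.
Divide numerator and denominator by x^3 and let the lower-order terms vanish; the leading terms give 6/3 = 2.
Limit = 2.

Final answer: 2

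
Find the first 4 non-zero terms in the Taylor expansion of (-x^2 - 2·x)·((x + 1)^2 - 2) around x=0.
-x^4 - 4·x^3 - 3·x^2 + 2·x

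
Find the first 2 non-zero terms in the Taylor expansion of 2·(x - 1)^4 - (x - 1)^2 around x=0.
1 - 6·x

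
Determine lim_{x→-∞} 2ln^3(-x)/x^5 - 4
The quotient is an ∞/∞ indeterminate form as x → -∞.
Compare growth rates of the dominant terms (exponentials ≫ polynomials ≫ logarithms), or apply L'Hôpital's rule; the quotient → 0.
Adding the constant: 0 - 4 = -4. Limit = -4.

Final answer: -4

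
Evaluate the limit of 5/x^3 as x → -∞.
Evaluate the dominant behaviour as x → -∞; each term tends to a finite value or vanishes.
Limit = 0.

Final answer: 0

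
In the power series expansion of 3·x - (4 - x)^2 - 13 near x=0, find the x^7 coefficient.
Expand to order 7: 3·x - (4 - x)^2 - 13 = -x^2 + 11·x - 29 + O(x^8).
The coefficient of x^7 is 0.

Final answer: 0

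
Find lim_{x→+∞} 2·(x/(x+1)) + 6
Evaluate the dominant behaviour as x → +∞; each term tends to a finite value or vanishes.
Limit = 8.

Final answer: 8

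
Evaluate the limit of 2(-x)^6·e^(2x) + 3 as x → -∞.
The product is a 0·∞ indeterminate form at x → -∞.
Rewrite the product as 2(-x)^6 / e^(-2x) (an ∞/∞ form) and apply L'Hôpital, or use the standard hierarchy e^(2|x|) ≫ |(-x)^6| as x → -∞.
The indeterminate product → 0, so the limit = 3.

Final answer: 3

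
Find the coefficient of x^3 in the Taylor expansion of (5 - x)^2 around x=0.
Expand to order 3: (5 - x)^2 = x^2 - 10·x + 25 + O(x^4).
The coefficient of x^3 is 0.

Final answer: 0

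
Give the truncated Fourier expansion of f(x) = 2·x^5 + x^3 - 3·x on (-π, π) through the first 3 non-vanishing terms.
(-78·π^2 + 4·π^4 + 462)·sin(x) + (-2·π^4 - 21/2 + 9·π^2)·sin(2·x) + (-62·π^2/27 - 38/81 + 4·π^4/3)·sin(3·x)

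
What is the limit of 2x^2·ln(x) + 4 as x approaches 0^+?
The product is a 0·∞ indeterminate form at x → 0⁺.
Rewrite the product as 2·ln(x) / x^(-2) and apply L'Hôpital, or use the standard hierarchy x^(-2) ≫ |ln x| as x → 0⁺.
The indeterminate product → 0, so the limit = 4.

Final answer: 4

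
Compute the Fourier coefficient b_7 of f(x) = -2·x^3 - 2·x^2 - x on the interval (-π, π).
b_7 = (1/π) ∫_{-π}^{π} f(x)·sin(7x) dx.
Evaluate the integral (use parity and integration by parts as needed): b_7 = -4·π^2/7 - 74/343.

Final answer: -4·π^2/7 - 74/343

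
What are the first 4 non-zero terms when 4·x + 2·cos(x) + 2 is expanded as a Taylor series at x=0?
x^4/12 - x^2 + 4·x + 4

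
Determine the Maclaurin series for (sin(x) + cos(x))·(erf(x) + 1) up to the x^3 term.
x^3·(-5/(3·√(π)) - 1/6) + x^2·(-1/2 + 2/√(π)) + x·(1 + 2/√(π)) + 1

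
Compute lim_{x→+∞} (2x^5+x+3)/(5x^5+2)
This is an ∞/∞ indeterminate form as x → +∞.
Divide numerator and denominator by x^5 and let the lower-order terms vanish; the leading terms give 2/5.
Limit = 2/5.

Final answer: 2/5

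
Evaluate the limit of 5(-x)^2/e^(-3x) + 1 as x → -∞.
The quotient is an ∞/∞ indeterminate form as x → -∞.
Compare growth rates of the dominant terms (exponentials ≫ polynomials ≫ logarithms), or apply L'Hôpital's rule; the quotient → 0.
Adding the constant: 0 + 1 = 1. Limit = 1.

Final answer: 1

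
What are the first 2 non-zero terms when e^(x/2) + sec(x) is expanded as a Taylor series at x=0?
x/2 + 2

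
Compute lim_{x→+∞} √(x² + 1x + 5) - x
This is an ∞ − ∞ indeterminate form.
Multiply and divide by the conjugate √(x²+1x + 5) + x; the x² terms cancel, leaving (1x + 5)/(√(x²+1x + 5)+x) → 1/2.
Limit = 1/2.

Final answer: 1/2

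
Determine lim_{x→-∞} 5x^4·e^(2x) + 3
The product is a 0·∞ indeterminate form at x → -∞.
Rewrite the product as 5x^4 / e^(-2x) (an ∞/∞ form) and apply L'Hôpital, or use the standard hierarchy e^(2|x|) ≫ |x^4| as x → -∞.
The indeterminate product → 0, so the limit = 3.

Final answer: 3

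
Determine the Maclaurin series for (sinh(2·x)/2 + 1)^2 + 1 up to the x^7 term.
8·x^7/315 + 32·x^6/45 + 4·x^5/15 + 4·x^4/3 + 4·x^3/3 + x^2 + 2·x + 2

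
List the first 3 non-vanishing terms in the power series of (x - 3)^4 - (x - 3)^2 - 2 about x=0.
53·x^2 - 102·x + 70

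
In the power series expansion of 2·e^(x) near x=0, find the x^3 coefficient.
Expand to order 3: 2·e^(x) = x^3/3 + x^2 + 2·x + 2 + O(x^4).
The coefficient of x^3 is 1/3.

Final answer: 1/3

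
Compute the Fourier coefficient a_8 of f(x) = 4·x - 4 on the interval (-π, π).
a_8 = (1/π) ∫_{-π}^{π} f(x)·cos(8x) dx.
Evaluate the integral (use parity and integration by parts as needed): a_8 = 0.

Final answer: 0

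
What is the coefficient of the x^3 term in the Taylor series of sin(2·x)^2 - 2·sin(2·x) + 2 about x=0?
Expand to order 3: sin(2·x)^2 - 2·sin(2·x) + 2 = 8·x^3/3 + 4·x^2 - 4·x + 2 + O(x^4).
The coefficient of x^3 is 8/3.

Final answer: 8/3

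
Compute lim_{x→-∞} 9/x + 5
Evaluate the dominant behaviour as x → -∞; each term tends to a finite value or vanishes.
Limit = 5.

Final answer: 5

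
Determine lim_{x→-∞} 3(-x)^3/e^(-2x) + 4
The quotient is an ∞/∞ indeterminate form as x → -∞.
Compare growth rates of the dominant terms (exponentials ≫ polynomials ≫ logarithms), or apply L'Hôpital's rule; the quotient → 0.
Adding the constant: 0 + 4 = 4. Limit = 4.

Final answer: 4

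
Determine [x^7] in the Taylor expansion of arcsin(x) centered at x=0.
Expand to order 7: arcsin(x) = 5·x^7/112 + 3·x^5/40 + x^3/6 + x + O(x^8).
The coefficient of x^7 is 5/112.

Final answer: 5/112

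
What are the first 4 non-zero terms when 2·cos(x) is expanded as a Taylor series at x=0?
-x^6/360 + x^4/12 - x^2 + 2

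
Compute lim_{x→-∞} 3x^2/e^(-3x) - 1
The quotient is an ∞/∞ indeterminate form as x → -∞.
Compare growth rates of the dominant terms (exponentials ≫ polynomials ≫ logarithms), or apply L'Hôpital's rule; the quotient → 0.
Adding the constant: 0 - 1 = -1. Limit = -1.

Final answer: -1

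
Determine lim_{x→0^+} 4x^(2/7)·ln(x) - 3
The product is a 0·∞ indeterminate form at x → 0⁺.
Rewrite the product as 4·ln(x) / x^(-2/7) and apply L'Hôpital, or use the standard hierarchy x^(-2/7) ≫ |ln x| as x → 0⁺.
The indeterminate product → 0, so the limit = -3.

Final answer: -3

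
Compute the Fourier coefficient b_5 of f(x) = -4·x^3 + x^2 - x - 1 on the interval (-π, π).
b_5 = (1/π) ∫_{-π}^{π} f(x)·sin(5x) dx.
Evaluate the integral (use parity and integration by parts as needed): b_5 = -8·π^2/5 - 2/125.

Final answer: -8·π^2/5 - 2/125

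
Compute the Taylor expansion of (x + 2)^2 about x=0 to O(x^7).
x^2 + 4·x + 4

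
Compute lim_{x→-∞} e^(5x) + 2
Evaluate the dominant behaviour as x → -∞; each term tends to a finite value or vanishes.
Limit = 2.

Final answer: 2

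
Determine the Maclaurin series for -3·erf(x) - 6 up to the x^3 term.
2·x^3/√(π) - 6·x/√(π) - 6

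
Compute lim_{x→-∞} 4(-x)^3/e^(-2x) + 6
The quotient is an ∞/∞ indeterminate form as x → -∞.
Compare growth rates of the dominant terms (exponentials ≫ polynomials ≫ logarithms), or apply L'Hôpital's rule; the quotient → 0.
Adding the constant: 0 + 6 = 6. Limit = 6.

Final answer: 6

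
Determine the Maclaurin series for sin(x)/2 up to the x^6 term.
x^5/240 - x^3/12 + x/2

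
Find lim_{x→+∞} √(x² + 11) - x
This is an ∞ − ∞ indeterminate form.
Multiply and divide by the conjugate √(x²+11) + x; the x² terms cancel, leaving 11/(√(x²+11)+x) → 0.
Limit = 0.

Final answer: 0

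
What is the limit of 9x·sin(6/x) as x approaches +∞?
As x → +∞: let u = 6/x → 0⁺; then 9·x·sin(6/x) = 9·6·sin(u)/u → 9·6·1 = 54.
Limit = 54.

Final answer: 54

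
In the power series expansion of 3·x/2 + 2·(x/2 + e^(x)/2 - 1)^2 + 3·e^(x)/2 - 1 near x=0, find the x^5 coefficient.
Expand to order 5: 3·x/2 + 2·(x/2 + e^(x)/2 - 1)^2 + 3·e^(x)/2 - 1 = 41·x^5/240 + 23·x^4/48 + 13·x^3/12 + 9·x^2/4 + x + 1 + O(x^6).
The coefficient of x^5 is 41/240.

Final answer: 41/240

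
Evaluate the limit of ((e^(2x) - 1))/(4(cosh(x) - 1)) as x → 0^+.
Both numerator and denominator → 0 as x → 0^+; this is a 0/0 indeterminate form.
Expand each to leading order near x = 0: numerator ~ 2·x, denominator ~ 2·x^2.
The limit of the ratio is ∞.

Final answer: ∞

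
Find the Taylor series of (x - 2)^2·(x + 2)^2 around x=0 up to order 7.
x^4 - 8·x^2 + 16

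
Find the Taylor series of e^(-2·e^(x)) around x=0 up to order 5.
-7·x^5·e^(-2)/60 - x^4·e^(-2)/4 + x^3·e^(-2)/3 + x^2·e^(-2) - 2·x·e^(-2) + e^(-2)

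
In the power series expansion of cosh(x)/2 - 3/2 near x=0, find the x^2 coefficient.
Expand to order 2: cosh(x)/2 - 3/2 = x^2/4 - 1 + O(x^3).
The coefficient of x^2 is 1/4.

Final answer: 1/4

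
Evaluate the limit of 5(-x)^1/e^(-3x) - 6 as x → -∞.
The quotient is an ∞/∞ indeterminate form as x → -∞.
Compare growth rates of the dominant terms (exponentials ≫ polynomials ≫ logarithms), or apply L'Hôpital's rule; the quotient → 0.
Adding the constant: 0 - 6 = -6. Limit = -6.

Final answer: -6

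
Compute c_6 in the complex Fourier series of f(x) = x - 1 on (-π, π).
Compute the real Fourier coefficients first: a_6 = 0, b_6 = -1/3.
Then c_6 = (a_6 − i·b_6)/2 = i/6.

Final answer: i/6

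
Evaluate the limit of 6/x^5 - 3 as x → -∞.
Evaluate the dominant behaviour as x → -∞; each term tends to a finite value or vanishes.
Limit = -3.

Final answer: -3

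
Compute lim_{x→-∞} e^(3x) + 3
Evaluate the dominant behaviour as x → -∞; each term tends to a finite value or vanishes.
Limit = 3.

Final answer: 3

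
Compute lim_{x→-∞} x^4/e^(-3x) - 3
The quotient is an ∞/∞ indeterminate form as x → -∞.
Compare growth rates of the dominant terms (exponentials ≫ polynomials ≫ logarithms), or apply L'Hôpital's rule; the quotient → 0.
Adding the constant: 0 - 3 = -3. Limit = -3.

Final answer: -3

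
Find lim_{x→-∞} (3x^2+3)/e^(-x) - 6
The quotient is an ∞/∞ indeterminate form as x → -∞.
Compare growth rates of the dominant terms (exponentials ≫ polynomials ≫ logarithms), or apply L'Hôpital's rule; the quotient → 0.
Adding the constant: 0 - 6 = -6. Limit = -6.

Final answer: -6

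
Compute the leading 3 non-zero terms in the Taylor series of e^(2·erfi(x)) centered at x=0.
8·x^2/π + 4·x/√(π) + 1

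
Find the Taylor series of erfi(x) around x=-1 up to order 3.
-erfi(1) + 2·e·(x + 1)/√(π) - 2·e·(x + 1)^2/√(π) + 2·e·(x + 1)^3/√(π)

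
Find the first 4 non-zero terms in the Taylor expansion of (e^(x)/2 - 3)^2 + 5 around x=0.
-x^3/6 - x^2 - 5·x/2 + 45/4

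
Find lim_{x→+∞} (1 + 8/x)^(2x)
As x → +∞: write (1 + 8/x)^(2x) = ((1 + 8/x)^x)^2 → (e^8)^2 = e^16.
Limit = e^(16).

Final answer: e^(16)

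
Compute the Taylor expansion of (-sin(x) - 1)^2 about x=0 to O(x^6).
x^5/60 - x^4/3 - x^3/3 + x^2 + 2·x + 1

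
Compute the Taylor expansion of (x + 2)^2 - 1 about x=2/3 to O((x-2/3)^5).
55/9 + 16·(x - 2/3)/3 + (x - 2/3)^2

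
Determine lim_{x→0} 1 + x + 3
Direct substitution at x = 0 gives 4.

Final answer: 4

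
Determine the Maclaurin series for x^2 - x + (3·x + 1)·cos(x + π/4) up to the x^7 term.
-√(2)·x^7/504 - 19·√(2)·x^6/1440 + 7·√(2)·x^5/120 + 13·√(2)·x^4/48 - 2·√(2)·x^3/3 + x^2·(1 - 7·√(2)/4) + x·(-1 + √(2)) + √(2)/2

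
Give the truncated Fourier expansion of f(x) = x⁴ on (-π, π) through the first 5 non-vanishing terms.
(48 - 8·π^2)·cos(x) + (-3 + 2·π^2)·cos(2·x) + (16/27 - 8·π^2/9)·cos(3·x) + (-3/16 + π^2/2)·cos(4·x) + π^4/5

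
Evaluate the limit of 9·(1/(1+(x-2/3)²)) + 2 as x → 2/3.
Direct substitution at x = 2/3 gives 11.

Final answer: 11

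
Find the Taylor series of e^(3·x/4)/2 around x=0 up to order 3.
9·x^3/256 + 9·x^2/64 + 3·x/8 + 1/2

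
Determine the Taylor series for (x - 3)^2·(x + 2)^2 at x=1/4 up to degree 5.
9801/256 + 99·(x - 1/4)/16 - 97·(x - 1/4)^2/8 - (x - 1/4)^3 + (x - 1/4)^4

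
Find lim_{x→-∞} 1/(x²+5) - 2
Evaluate the dominant behaviour as x → -∞; each term tends to a finite value or vanishes.
Limit = -2.

Final answer: -2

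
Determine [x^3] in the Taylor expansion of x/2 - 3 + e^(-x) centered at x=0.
Expand to order 3: x/2 - 3 + e^(-x) = -x^3/6 + x^2/2 - x/2 - 2 + O(x^4).
The coefficient of x^3 is -1/6.

Final answer: -1/6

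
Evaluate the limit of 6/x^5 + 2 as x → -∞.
Evaluate the dominant behaviour as x → -∞; each term tends to a finite value or vanishes.
Limit = 2.

Final answer: 2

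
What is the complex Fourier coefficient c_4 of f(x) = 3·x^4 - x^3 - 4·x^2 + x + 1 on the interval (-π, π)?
Compute the real Fourier coefficients first: a_4 = -25/16 + 3·π^2/2, b_4 = -11/16 + π^2/2.
Then c_4 = (a_4 − i·b_4)/2 = -25/32 + 3·π^2/4 - i·π^2/4 + 11·i/32.

Final answer: -25/32 + 3·π^2/4 - i·π^2/4 + 11·i/32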